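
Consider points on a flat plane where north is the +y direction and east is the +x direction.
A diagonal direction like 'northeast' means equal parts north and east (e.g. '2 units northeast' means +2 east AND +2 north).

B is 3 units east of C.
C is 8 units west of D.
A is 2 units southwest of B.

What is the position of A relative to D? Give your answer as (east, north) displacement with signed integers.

Place D at the origin (east=0, north=0).
  C is 8 units west of D: delta (east=-8, north=+0); C at (east=-8, north=0).
  B is 3 units east of C: delta (east=+3, north=+0); B at (east=-5, north=0).
  A is 2 units southwest of B: delta (east=-2, north=-2); A at (east=-7, north=-2).
Therefore A relative to D: (east=-7, north=-2).

Answer: A is at (east=-7, north=-2) relative to D.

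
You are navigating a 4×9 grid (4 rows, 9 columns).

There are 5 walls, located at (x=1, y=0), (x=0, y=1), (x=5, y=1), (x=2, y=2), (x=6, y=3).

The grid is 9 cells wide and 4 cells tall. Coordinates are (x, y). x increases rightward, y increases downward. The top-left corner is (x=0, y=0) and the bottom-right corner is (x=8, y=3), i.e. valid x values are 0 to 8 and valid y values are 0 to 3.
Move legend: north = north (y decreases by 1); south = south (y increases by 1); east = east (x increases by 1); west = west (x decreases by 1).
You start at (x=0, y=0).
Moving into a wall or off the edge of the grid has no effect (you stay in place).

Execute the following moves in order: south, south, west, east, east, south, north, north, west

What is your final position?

Answer: Final position: (x=0, y=0)

Derivation:
Start: (x=0, y=0)
  south (south): blocked, stay at (x=0, y=0)
  south (south): blocked, stay at (x=0, y=0)
  west (west): blocked, stay at (x=0, y=0)
  east (east): blocked, stay at (x=0, y=0)
  east (east): blocked, stay at (x=0, y=0)
  south (south): blocked, stay at (x=0, y=0)
  north (north): blocked, stay at (x=0, y=0)
  north (north): blocked, stay at (x=0, y=0)
  west (west): blocked, stay at (x=0, y=0)
Final: (x=0, y=0)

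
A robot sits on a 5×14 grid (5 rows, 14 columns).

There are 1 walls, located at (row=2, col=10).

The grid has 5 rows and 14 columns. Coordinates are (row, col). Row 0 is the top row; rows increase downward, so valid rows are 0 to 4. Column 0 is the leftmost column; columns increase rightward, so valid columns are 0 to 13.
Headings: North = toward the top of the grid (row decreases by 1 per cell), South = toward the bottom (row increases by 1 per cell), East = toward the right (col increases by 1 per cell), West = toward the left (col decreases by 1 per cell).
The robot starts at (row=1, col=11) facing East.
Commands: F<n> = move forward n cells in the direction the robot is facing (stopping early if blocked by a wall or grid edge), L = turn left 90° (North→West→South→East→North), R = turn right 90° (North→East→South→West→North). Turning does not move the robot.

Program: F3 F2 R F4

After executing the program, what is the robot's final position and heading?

Answer: Final position: (row=4, col=13), facing South

Derivation:
Start: (row=1, col=11), facing East
  F3: move forward 2/3 (blocked), now at (row=1, col=13)
  F2: move forward 0/2 (blocked), now at (row=1, col=13)
  R: turn right, now facing South
  F4: move forward 3/4 (blocked), now at (row=4, col=13)
Final: (row=4, col=13), facing South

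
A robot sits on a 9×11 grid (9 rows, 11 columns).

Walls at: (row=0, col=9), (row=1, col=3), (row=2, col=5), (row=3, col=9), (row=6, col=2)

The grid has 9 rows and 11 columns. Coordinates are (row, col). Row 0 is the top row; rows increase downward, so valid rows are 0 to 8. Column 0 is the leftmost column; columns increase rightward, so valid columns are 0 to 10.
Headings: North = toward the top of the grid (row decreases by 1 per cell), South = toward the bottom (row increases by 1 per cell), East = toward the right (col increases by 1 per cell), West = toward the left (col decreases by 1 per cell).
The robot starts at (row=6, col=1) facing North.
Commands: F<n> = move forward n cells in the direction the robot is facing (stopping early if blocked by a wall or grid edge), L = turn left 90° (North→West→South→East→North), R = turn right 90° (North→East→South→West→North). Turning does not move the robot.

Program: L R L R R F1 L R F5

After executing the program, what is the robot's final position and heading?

Start: (row=6, col=1), facing North
  L: turn left, now facing West
  R: turn right, now facing North
  L: turn left, now facing West
  R: turn right, now facing North
  R: turn right, now facing East
  F1: move forward 0/1 (blocked), now at (row=6, col=1)
  L: turn left, now facing North
  R: turn right, now facing East
  F5: move forward 0/5 (blocked), now at (row=6, col=1)
Final: (row=6, col=1), facing East

Answer: Final position: (row=6, col=1), facing East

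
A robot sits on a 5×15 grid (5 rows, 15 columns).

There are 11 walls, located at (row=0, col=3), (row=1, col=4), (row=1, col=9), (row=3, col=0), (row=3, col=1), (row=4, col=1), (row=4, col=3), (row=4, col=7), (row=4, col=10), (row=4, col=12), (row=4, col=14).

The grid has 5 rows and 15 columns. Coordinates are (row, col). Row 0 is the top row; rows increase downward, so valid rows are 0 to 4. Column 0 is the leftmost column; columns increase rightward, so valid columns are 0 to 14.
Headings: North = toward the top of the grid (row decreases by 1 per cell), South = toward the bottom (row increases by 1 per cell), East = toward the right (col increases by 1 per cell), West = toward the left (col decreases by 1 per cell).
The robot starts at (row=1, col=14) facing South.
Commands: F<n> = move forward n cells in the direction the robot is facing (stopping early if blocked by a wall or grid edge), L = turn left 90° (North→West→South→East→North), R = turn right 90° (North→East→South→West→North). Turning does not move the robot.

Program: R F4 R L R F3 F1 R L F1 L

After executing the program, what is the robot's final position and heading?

Start: (row=1, col=14), facing South
  R: turn right, now facing West
  F4: move forward 4, now at (row=1, col=10)
  R: turn right, now facing North
  L: turn left, now facing West
  R: turn right, now facing North
  F3: move forward 1/3 (blocked), now at (row=0, col=10)
  F1: move forward 0/1 (blocked), now at (row=0, col=10)
  R: turn right, now facing East
  L: turn left, now facing North
  F1: move forward 0/1 (blocked), now at (row=0, col=10)
  L: turn left, now facing West
Final: (row=0, col=10), facing West

Answer: Final position: (row=0, col=10), facing West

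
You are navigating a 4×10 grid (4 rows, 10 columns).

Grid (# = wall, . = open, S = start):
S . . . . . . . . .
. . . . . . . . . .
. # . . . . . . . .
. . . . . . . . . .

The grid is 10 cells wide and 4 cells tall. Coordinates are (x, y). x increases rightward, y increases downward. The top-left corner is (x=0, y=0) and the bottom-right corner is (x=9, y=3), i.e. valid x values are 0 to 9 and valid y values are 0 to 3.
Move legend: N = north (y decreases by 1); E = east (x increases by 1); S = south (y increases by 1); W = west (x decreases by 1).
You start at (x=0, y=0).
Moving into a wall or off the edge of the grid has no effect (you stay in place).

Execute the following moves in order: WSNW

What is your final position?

Answer: Final position: (x=0, y=0)

Derivation:
Start: (x=0, y=0)
  W (west): blocked, stay at (x=0, y=0)
  S (south): (x=0, y=0) -> (x=0, y=1)
  N (north): (x=0, y=1) -> (x=0, y=0)
  W (west): blocked, stay at (x=0, y=0)
Final: (x=0, y=0)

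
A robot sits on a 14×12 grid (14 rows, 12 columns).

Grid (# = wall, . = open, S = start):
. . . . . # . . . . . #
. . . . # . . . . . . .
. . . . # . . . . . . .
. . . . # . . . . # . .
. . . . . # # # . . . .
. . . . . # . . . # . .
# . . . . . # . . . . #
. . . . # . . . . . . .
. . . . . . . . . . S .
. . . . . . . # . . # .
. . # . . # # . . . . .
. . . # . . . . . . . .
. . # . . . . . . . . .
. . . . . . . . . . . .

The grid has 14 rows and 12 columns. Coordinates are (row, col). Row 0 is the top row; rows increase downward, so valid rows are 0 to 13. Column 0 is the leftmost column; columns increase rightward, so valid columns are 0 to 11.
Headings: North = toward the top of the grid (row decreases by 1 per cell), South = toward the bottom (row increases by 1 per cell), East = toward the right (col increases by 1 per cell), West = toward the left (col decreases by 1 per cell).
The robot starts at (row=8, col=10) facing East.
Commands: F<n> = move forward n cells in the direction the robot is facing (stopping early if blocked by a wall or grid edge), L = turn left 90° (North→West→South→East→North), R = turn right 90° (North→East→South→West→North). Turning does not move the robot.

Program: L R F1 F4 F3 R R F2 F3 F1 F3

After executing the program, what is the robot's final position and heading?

Start: (row=8, col=10), facing East
  L: turn left, now facing North
  R: turn right, now facing East
  F1: move forward 1, now at (row=8, col=11)
  F4: move forward 0/4 (blocked), now at (row=8, col=11)
  F3: move forward 0/3 (blocked), now at (row=8, col=11)
  R: turn right, now facing South
  R: turn right, now facing West
  F2: move forward 2, now at (row=8, col=9)
  F3: move forward 3, now at (row=8, col=6)
  F1: move forward 1, now at (row=8, col=5)
  F3: move forward 3, now at (row=8, col=2)
Final: (row=8, col=2), facing West

Answer: Final position: (row=8, col=2), facing West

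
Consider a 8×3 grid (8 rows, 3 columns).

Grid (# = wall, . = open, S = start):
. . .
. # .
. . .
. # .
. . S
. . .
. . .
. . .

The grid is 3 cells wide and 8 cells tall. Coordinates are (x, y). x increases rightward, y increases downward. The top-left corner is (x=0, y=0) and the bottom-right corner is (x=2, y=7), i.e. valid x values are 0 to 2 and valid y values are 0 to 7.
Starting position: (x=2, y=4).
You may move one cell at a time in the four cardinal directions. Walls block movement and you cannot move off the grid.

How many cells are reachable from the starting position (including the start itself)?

Answer: Reachable cells: 22

Derivation:
BFS flood-fill from (x=2, y=4):
  Distance 0: (x=2, y=4)
  Distance 1: (x=2, y=3), (x=1, y=4), (x=2, y=5)
  Distance 2: (x=2, y=2), (x=0, y=4), (x=1, y=5), (x=2, y=6)
  Distance 3: (x=2, y=1), (x=1, y=2), (x=0, y=3), (x=0, y=5), (x=1, y=6), (x=2, y=7)
  Distance 4: (x=2, y=0), (x=0, y=2), (x=0, y=6), (x=1, y=7)
  Distance 5: (x=1, y=0), (x=0, y=1), (x=0, y=7)
  Distance 6: (x=0, y=0)
Total reachable: 22 (grid has 22 open cells total)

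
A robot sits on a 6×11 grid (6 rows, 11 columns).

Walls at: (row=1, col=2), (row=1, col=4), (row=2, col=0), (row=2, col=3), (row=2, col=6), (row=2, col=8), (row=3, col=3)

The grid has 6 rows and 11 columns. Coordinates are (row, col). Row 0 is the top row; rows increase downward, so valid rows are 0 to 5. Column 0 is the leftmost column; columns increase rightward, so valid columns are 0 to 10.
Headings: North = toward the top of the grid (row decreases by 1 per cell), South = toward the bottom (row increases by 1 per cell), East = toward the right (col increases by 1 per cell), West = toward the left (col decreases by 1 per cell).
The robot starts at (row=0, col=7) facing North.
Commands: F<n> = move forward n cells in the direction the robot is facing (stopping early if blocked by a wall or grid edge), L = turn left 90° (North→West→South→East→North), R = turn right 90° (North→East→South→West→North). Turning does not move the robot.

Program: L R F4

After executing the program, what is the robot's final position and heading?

Answer: Final position: (row=0, col=7), facing North

Derivation:
Start: (row=0, col=7), facing North
  L: turn left, now facing West
  R: turn right, now facing North
  F4: move forward 0/4 (blocked), now at (row=0, col=7)
Final: (row=0, col=7), facing North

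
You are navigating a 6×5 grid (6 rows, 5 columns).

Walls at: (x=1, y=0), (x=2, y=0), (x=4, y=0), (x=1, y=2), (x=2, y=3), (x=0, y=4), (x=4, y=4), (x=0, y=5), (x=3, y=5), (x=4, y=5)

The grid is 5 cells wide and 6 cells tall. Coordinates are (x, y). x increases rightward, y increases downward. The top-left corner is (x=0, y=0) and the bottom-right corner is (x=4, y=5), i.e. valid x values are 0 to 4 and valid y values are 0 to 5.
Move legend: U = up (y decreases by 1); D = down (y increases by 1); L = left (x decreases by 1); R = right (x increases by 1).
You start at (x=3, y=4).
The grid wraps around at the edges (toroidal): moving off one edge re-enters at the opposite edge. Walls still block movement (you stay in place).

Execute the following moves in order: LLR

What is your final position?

Answer: Final position: (x=2, y=4)

Derivation:
Start: (x=3, y=4)
  L (left): (x=3, y=4) -> (x=2, y=4)
  L (left): (x=2, y=4) -> (x=1, y=4)
  R (right): (x=1, y=4) -> (x=2, y=4)
Final: (x=2, y=4)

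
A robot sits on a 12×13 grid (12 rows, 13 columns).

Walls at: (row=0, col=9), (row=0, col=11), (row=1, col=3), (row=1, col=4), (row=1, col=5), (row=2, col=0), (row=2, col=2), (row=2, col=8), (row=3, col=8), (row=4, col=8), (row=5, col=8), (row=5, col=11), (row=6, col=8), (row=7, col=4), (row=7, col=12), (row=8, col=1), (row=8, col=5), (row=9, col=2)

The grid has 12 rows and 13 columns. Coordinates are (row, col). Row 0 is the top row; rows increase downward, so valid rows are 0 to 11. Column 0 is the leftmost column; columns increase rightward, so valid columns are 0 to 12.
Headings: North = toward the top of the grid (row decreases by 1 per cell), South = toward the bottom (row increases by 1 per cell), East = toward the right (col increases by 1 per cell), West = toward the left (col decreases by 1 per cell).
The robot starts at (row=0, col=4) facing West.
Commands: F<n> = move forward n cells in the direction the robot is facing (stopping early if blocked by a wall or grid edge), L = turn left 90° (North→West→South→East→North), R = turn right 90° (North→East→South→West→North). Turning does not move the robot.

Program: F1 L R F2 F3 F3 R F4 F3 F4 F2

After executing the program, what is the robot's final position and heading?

Start: (row=0, col=4), facing West
  F1: move forward 1, now at (row=0, col=3)
  L: turn left, now facing South
  R: turn right, now facing West
  F2: move forward 2, now at (row=0, col=1)
  F3: move forward 1/3 (blocked), now at (row=0, col=0)
  F3: move forward 0/3 (blocked), now at (row=0, col=0)
  R: turn right, now facing North
  F4: move forward 0/4 (blocked), now at (row=0, col=0)
  F3: move forward 0/3 (blocked), now at (row=0, col=0)
  F4: move forward 0/4 (blocked), now at (row=0, col=0)
  F2: move forward 0/2 (blocked), now at (row=0, col=0)
Final: (row=0, col=0), facing North

Answer: Final position: (row=0, col=0), facing North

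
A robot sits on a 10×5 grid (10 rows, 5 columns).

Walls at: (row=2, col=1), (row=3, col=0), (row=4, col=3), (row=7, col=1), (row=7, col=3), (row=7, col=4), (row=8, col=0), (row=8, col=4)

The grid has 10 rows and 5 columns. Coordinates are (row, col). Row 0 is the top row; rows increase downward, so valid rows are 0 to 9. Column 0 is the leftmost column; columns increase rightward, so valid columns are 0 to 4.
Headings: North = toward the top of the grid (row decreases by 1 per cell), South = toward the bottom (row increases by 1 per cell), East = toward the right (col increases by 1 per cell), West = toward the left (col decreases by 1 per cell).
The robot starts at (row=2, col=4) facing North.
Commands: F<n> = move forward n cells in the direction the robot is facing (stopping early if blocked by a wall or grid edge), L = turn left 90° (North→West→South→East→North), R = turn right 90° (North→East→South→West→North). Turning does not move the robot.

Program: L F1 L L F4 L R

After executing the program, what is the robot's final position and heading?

Answer: Final position: (row=2, col=4), facing East

Derivation:
Start: (row=2, col=4), facing North
  L: turn left, now facing West
  F1: move forward 1, now at (row=2, col=3)
  L: turn left, now facing South
  L: turn left, now facing East
  F4: move forward 1/4 (blocked), now at (row=2, col=4)
  L: turn left, now facing North
  R: turn right, now facing East
Final: (row=2, col=4), facing East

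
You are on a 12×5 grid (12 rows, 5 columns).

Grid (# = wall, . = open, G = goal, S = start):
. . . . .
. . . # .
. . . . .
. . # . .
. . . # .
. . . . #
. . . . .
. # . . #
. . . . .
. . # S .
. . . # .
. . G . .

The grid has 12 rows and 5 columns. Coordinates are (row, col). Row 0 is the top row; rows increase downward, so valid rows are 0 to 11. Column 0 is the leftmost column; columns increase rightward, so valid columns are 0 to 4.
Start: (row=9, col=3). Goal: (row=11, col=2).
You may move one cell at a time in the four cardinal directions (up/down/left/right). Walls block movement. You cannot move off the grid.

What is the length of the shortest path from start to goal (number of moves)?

Answer: Shortest path length: 5

Derivation:
BFS from (row=9, col=3) until reaching (row=11, col=2):
  Distance 0: (row=9, col=3)
  Distance 1: (row=8, col=3), (row=9, col=4)
  Distance 2: (row=7, col=3), (row=8, col=2), (row=8, col=4), (row=10, col=4)
  Distance 3: (row=6, col=3), (row=7, col=2), (row=8, col=1), (row=11, col=4)
  Distance 4: (row=5, col=3), (row=6, col=2), (row=6, col=4), (row=8, col=0), (row=9, col=1), (row=11, col=3)
  Distance 5: (row=5, col=2), (row=6, col=1), (row=7, col=0), (row=9, col=0), (row=10, col=1), (row=11, col=2)  <- goal reached here
One shortest path (5 moves): (row=9, col=3) -> (row=9, col=4) -> (row=10, col=4) -> (row=11, col=4) -> (row=11, col=3) -> (row=11, col=2)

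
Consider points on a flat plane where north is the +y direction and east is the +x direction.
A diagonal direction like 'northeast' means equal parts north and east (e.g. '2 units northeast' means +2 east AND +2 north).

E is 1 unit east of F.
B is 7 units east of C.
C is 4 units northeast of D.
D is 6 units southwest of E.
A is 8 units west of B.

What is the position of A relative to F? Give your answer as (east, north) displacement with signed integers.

Answer: A is at (east=-2, north=-2) relative to F.

Derivation:
Place F at the origin (east=0, north=0).
  E is 1 unit east of F: delta (east=+1, north=+0); E at (east=1, north=0).
  D is 6 units southwest of E: delta (east=-6, north=-6); D at (east=-5, north=-6).
  C is 4 units northeast of D: delta (east=+4, north=+4); C at (east=-1, north=-2).
  B is 7 units east of C: delta (east=+7, north=+0); B at (east=6, north=-2).
  A is 8 units west of B: delta (east=-8, north=+0); A at (east=-2, north=-2).
Therefore A relative to F: (east=-2, north=-2).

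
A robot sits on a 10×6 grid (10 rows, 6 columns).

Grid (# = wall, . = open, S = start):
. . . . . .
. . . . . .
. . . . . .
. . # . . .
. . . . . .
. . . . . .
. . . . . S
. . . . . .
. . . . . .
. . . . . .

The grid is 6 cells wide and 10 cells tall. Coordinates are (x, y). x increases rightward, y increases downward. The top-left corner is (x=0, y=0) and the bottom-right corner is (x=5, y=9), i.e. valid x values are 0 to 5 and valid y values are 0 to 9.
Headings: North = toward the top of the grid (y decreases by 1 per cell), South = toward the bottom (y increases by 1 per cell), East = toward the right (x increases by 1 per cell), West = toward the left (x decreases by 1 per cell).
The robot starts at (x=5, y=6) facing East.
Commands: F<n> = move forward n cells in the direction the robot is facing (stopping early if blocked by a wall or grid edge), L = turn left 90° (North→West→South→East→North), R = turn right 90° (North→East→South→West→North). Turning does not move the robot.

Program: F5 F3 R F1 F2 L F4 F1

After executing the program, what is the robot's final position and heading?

Answer: Final position: (x=5, y=9), facing East

Derivation:
Start: (x=5, y=6), facing East
  F5: move forward 0/5 (blocked), now at (x=5, y=6)
  F3: move forward 0/3 (blocked), now at (x=5, y=6)
  R: turn right, now facing South
  F1: move forward 1, now at (x=5, y=7)
  F2: move forward 2, now at (x=5, y=9)
  L: turn left, now facing East
  F4: move forward 0/4 (blocked), now at (x=5, y=9)
  F1: move forward 0/1 (blocked), now at (x=5, y=9)
Final: (x=5, y=9), facing East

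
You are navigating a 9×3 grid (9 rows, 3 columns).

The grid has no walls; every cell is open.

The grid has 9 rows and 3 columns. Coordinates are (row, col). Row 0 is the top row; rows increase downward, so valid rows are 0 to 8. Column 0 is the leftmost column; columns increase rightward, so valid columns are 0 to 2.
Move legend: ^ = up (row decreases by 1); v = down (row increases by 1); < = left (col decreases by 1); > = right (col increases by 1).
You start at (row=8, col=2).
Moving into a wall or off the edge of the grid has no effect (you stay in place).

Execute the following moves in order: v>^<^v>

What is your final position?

Answer: Final position: (row=7, col=2)

Derivation:
Start: (row=8, col=2)
  v (down): blocked, stay at (row=8, col=2)
  > (right): blocked, stay at (row=8, col=2)
  ^ (up): (row=8, col=2) -> (row=7, col=2)
  < (left): (row=7, col=2) -> (row=7, col=1)
  ^ (up): (row=7, col=1) -> (row=6, col=1)
  v (down): (row=6, col=1) -> (row=7, col=1)
  > (right): (row=7, col=1) -> (row=7, col=2)
Final: (row=7, col=2)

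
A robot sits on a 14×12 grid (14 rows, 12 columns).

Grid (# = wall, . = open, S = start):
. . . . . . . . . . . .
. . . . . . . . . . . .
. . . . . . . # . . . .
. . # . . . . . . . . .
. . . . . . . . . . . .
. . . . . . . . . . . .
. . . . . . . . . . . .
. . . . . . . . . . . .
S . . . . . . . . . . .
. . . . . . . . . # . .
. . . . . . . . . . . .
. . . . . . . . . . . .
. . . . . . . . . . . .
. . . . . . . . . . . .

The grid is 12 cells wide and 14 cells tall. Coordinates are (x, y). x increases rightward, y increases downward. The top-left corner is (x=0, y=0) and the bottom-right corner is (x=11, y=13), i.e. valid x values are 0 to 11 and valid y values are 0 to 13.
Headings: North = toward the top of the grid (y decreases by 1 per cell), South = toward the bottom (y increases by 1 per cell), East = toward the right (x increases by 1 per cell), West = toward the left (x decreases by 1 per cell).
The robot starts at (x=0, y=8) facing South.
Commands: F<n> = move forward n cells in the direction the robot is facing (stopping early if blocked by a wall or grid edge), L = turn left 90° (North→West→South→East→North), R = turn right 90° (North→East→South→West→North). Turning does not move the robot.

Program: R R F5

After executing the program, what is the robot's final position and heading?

Answer: Final position: (x=0, y=3), facing North

Derivation:
Start: (x=0, y=8), facing South
  R: turn right, now facing West
  R: turn right, now facing North
  F5: move forward 5, now at (x=0, y=3)
Final: (x=0, y=3), facing North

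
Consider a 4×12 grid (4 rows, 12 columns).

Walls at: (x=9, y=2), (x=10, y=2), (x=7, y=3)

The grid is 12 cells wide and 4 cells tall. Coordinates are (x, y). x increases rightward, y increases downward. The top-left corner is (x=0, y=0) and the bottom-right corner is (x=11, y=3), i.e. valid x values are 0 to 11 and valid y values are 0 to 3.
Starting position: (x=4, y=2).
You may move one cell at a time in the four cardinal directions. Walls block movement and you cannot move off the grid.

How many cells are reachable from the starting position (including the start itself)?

Answer: Reachable cells: 45

Derivation:
BFS flood-fill from (x=4, y=2):
  Distance 0: (x=4, y=2)
  Distance 1: (x=4, y=1), (x=3, y=2), (x=5, y=2), (x=4, y=3)
  Distance 2: (x=4, y=0), (x=3, y=1), (x=5, y=1), (x=2, y=2), (x=6, y=2), (x=3, y=3), (x=5, y=3)
  Distance 3: (x=3, y=0), (x=5, y=0), (x=2, y=1), (x=6, y=1), (x=1, y=2), (x=7, y=2), (x=2, y=3), (x=6, y=3)
  Distance 4: (x=2, y=0), (x=6, y=0), (x=1, y=1), (x=7, y=1), (x=0, y=2), (x=8, y=2), (x=1, y=3)
  Distance 5: (x=1, y=0), (x=7, y=0), (x=0, y=1), (x=8, y=1), (x=0, y=3), (x=8, y=3)
  Distance 6: (x=0, y=0), (x=8, y=0), (x=9, y=1), (x=9, y=3)
  Distance 7: (x=9, y=0), (x=10, y=1), (x=10, y=3)
  Distance 8: (x=10, y=0), (x=11, y=1), (x=11, y=3)
  Distance 9: (x=11, y=0), (x=11, y=2)
Total reachable: 45 (grid has 45 open cells total)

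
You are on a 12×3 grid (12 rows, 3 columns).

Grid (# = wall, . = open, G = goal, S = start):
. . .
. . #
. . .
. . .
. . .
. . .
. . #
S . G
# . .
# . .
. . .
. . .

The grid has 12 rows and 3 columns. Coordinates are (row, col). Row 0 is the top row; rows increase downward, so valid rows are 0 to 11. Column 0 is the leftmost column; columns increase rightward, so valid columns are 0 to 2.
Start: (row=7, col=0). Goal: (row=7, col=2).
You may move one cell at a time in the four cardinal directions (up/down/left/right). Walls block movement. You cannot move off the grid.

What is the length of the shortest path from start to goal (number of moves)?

Answer: Shortest path length: 2

Derivation:
BFS from (row=7, col=0) until reaching (row=7, col=2):
  Distance 0: (row=7, col=0)
  Distance 1: (row=6, col=0), (row=7, col=1)
  Distance 2: (row=5, col=0), (row=6, col=1), (row=7, col=2), (row=8, col=1)  <- goal reached here
One shortest path (2 moves): (row=7, col=0) -> (row=7, col=1) -> (row=7, col=2)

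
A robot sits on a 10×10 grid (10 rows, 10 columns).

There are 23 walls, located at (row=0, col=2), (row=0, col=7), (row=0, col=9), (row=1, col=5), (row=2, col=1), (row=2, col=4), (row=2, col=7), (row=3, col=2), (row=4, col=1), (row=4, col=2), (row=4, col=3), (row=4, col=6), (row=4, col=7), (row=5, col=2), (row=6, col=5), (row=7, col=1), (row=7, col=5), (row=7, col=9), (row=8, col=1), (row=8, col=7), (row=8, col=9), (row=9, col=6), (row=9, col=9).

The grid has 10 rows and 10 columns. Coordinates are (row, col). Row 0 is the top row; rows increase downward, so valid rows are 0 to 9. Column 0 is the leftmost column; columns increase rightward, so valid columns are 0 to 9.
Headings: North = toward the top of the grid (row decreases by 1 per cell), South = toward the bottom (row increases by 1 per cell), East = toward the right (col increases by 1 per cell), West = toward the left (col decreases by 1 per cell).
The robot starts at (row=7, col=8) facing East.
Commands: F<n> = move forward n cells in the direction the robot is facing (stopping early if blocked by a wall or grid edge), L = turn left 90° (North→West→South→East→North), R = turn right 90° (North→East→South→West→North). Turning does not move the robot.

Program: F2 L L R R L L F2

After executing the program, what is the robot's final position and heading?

Start: (row=7, col=8), facing East
  F2: move forward 0/2 (blocked), now at (row=7, col=8)
  L: turn left, now facing North
  L: turn left, now facing West
  R: turn right, now facing North
  R: turn right, now facing East
  L: turn left, now facing North
  L: turn left, now facing West
  F2: move forward 2, now at (row=7, col=6)
Final: (row=7, col=6), facing West

Answer: Final position: (row=7, col=6), facing West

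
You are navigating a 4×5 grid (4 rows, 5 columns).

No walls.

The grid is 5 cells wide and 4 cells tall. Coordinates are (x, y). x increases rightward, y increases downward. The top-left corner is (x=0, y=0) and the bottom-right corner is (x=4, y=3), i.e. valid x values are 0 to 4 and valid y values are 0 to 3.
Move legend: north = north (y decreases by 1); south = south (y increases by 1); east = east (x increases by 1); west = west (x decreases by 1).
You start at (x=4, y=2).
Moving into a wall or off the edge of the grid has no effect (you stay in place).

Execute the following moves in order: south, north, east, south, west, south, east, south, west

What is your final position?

Answer: Final position: (x=3, y=3)

Derivation:
Start: (x=4, y=2)
  south (south): (x=4, y=2) -> (x=4, y=3)
  north (north): (x=4, y=3) -> (x=4, y=2)
  east (east): blocked, stay at (x=4, y=2)
  south (south): (x=4, y=2) -> (x=4, y=3)
  west (west): (x=4, y=3) -> (x=3, y=3)
  south (south): blocked, stay at (x=3, y=3)
  east (east): (x=3, y=3) -> (x=4, y=3)
  south (south): blocked, stay at (x=4, y=3)
  west (west): (x=4, y=3) -> (x=3, y=3)
Final: (x=3, y=3)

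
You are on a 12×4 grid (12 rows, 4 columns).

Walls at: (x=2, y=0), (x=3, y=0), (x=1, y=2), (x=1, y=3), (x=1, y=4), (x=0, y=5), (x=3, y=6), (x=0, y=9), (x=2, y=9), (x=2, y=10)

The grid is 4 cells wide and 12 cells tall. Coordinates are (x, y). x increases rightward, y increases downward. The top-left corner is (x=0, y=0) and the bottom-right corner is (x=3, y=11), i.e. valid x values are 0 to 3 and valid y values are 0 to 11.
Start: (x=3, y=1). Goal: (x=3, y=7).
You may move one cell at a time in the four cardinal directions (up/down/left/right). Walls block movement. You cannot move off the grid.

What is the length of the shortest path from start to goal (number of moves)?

Answer: Shortest path length: 8

Derivation:
BFS from (x=3, y=1) until reaching (x=3, y=7):
  Distance 0: (x=3, y=1)
  Distance 1: (x=2, y=1), (x=3, y=2)
  Distance 2: (x=1, y=1), (x=2, y=2), (x=3, y=3)
  Distance 3: (x=1, y=0), (x=0, y=1), (x=2, y=3), (x=3, y=4)
  Distance 4: (x=0, y=0), (x=0, y=2), (x=2, y=4), (x=3, y=5)
  Distance 5: (x=0, y=3), (x=2, y=5)
  Distance 6: (x=0, y=4), (x=1, y=5), (x=2, y=6)
  Distance 7: (x=1, y=6), (x=2, y=7)
  Distance 8: (x=0, y=6), (x=1, y=7), (x=3, y=7), (x=2, y=8)  <- goal reached here
One shortest path (8 moves): (x=3, y=1) -> (x=2, y=1) -> (x=2, y=2) -> (x=2, y=3) -> (x=2, y=4) -> (x=2, y=5) -> (x=2, y=6) -> (x=2, y=7) -> (x=3, y=7)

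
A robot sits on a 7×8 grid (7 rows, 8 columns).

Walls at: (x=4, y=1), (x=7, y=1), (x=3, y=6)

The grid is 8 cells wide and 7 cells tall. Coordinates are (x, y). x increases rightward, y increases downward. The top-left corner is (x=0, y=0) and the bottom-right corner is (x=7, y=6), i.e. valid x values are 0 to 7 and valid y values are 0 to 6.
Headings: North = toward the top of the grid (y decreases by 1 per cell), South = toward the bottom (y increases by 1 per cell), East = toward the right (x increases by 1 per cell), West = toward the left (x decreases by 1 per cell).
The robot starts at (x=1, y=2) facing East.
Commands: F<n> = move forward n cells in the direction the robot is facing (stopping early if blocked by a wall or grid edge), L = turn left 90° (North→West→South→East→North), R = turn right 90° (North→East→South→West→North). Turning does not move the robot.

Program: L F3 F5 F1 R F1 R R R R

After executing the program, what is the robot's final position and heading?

Answer: Final position: (x=2, y=0), facing East

Derivation:
Start: (x=1, y=2), facing East
  L: turn left, now facing North
  F3: move forward 2/3 (blocked), now at (x=1, y=0)
  F5: move forward 0/5 (blocked), now at (x=1, y=0)
  F1: move forward 0/1 (blocked), now at (x=1, y=0)
  R: turn right, now facing East
  F1: move forward 1, now at (x=2, y=0)
  R: turn right, now facing South
  R: turn right, now facing West
  R: turn right, now facing North
  R: turn right, now facing East
Final: (x=2, y=0), facing East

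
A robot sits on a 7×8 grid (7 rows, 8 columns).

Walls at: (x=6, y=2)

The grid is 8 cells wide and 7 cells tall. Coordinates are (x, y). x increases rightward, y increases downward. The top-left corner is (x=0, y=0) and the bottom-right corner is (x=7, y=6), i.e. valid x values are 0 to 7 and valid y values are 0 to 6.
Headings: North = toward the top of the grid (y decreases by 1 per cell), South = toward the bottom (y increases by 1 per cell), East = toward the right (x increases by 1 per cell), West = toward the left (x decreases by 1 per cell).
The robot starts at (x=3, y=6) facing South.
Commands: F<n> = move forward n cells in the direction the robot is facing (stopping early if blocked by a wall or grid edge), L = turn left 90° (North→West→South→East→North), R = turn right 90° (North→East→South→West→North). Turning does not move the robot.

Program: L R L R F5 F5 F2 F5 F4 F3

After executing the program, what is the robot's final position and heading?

Answer: Final position: (x=3, y=6), facing South

Derivation:
Start: (x=3, y=6), facing South
  L: turn left, now facing East
  R: turn right, now facing South
  L: turn left, now facing East
  R: turn right, now facing South
  F5: move forward 0/5 (blocked), now at (x=3, y=6)
  F5: move forward 0/5 (blocked), now at (x=3, y=6)
  F2: move forward 0/2 (blocked), now at (x=3, y=6)
  F5: move forward 0/5 (blocked), now at (x=3, y=6)
  F4: move forward 0/4 (blocked), now at (x=3, y=6)
  F3: move forward 0/3 (blocked), now at (x=3, y=6)
Final: (x=3, y=6), facing South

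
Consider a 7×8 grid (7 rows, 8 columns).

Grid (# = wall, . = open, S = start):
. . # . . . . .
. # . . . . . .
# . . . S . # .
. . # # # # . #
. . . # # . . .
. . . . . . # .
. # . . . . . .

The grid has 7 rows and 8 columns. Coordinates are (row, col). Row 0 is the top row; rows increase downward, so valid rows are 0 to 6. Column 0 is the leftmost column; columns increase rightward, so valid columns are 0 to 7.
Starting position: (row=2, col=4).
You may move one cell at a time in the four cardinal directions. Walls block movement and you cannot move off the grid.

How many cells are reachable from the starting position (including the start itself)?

Answer: Reachable cells: 40

Derivation:
BFS flood-fill from (row=2, col=4):
  Distance 0: (row=2, col=4)
  Distance 1: (row=1, col=4), (row=2, col=3), (row=2, col=5)
  Distance 2: (row=0, col=4), (row=1, col=3), (row=1, col=5), (row=2, col=2)
  Distance 3: (row=0, col=3), (row=0, col=5), (row=1, col=2), (row=1, col=6), (row=2, col=1)
  Distance 4: (row=0, col=6), (row=1, col=7), (row=3, col=1)
  Distance 5: (row=0, col=7), (row=2, col=7), (row=3, col=0), (row=4, col=1)
  Distance 6: (row=4, col=0), (row=4, col=2), (row=5, col=1)
  Distance 7: (row=5, col=0), (row=5, col=2)
  Distance 8: (row=5, col=3), (row=6, col=0), (row=6, col=2)
  Distance 9: (row=5, col=4), (row=6, col=3)
  Distance 10: (row=5, col=5), (row=6, col=4)
  Distance 11: (row=4, col=5), (row=6, col=5)
  Distance 12: (row=4, col=6), (row=6, col=6)
  Distance 13: (row=3, col=6), (row=4, col=7), (row=6, col=7)
  Distance 14: (row=5, col=7)
Total reachable: 40 (grid has 43 open cells total)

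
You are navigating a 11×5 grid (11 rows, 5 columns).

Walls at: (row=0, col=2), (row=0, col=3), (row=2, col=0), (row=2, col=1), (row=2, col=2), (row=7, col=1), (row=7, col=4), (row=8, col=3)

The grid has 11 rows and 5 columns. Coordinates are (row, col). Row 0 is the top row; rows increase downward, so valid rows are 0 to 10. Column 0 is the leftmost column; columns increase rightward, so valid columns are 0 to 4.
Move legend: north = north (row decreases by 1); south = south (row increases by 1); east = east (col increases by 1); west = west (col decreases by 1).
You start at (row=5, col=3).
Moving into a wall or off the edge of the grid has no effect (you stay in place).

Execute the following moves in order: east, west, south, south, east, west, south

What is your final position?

Start: (row=5, col=3)
  east (east): (row=5, col=3) -> (row=5, col=4)
  west (west): (row=5, col=4) -> (row=5, col=3)
  south (south): (row=5, col=3) -> (row=6, col=3)
  south (south): (row=6, col=3) -> (row=7, col=3)
  east (east): blocked, stay at (row=7, col=3)
  west (west): (row=7, col=3) -> (row=7, col=2)
  south (south): (row=7, col=2) -> (row=8, col=2)
Final: (row=8, col=2)

Answer: Final position: (row=8, col=2)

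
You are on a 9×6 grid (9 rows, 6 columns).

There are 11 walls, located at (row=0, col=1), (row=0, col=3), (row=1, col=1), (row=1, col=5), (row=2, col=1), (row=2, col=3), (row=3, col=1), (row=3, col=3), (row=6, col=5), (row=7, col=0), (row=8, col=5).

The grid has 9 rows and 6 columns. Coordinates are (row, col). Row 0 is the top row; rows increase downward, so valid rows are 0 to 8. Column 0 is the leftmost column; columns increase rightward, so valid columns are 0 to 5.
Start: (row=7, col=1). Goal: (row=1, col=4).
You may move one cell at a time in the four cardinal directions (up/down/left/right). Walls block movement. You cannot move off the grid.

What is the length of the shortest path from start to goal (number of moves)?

BFS from (row=7, col=1) until reaching (row=1, col=4):
  Distance 0: (row=7, col=1)
  Distance 1: (row=6, col=1), (row=7, col=2), (row=8, col=1)
  Distance 2: (row=5, col=1), (row=6, col=0), (row=6, col=2), (row=7, col=3), (row=8, col=0), (row=8, col=2)
  Distance 3: (row=4, col=1), (row=5, col=0), (row=5, col=2), (row=6, col=3), (row=7, col=4), (row=8, col=3)
  Distance 4: (row=4, col=0), (row=4, col=2), (row=5, col=3), (row=6, col=4), (row=7, col=5), (row=8, col=4)
  Distance 5: (row=3, col=0), (row=3, col=2), (row=4, col=3), (row=5, col=4)
  Distance 6: (row=2, col=0), (row=2, col=2), (row=4, col=4), (row=5, col=5)
  Distance 7: (row=1, col=0), (row=1, col=2), (row=3, col=4), (row=4, col=5)
  Distance 8: (row=0, col=0), (row=0, col=2), (row=1, col=3), (row=2, col=4), (row=3, col=5)
  Distance 9: (row=1, col=4), (row=2, col=5)  <- goal reached here
One shortest path (9 moves): (row=7, col=1) -> (row=7, col=2) -> (row=7, col=3) -> (row=7, col=4) -> (row=6, col=4) -> (row=5, col=4) -> (row=4, col=4) -> (row=3, col=4) -> (row=2, col=4) -> (row=1, col=4)

Answer: Shortest path length: 9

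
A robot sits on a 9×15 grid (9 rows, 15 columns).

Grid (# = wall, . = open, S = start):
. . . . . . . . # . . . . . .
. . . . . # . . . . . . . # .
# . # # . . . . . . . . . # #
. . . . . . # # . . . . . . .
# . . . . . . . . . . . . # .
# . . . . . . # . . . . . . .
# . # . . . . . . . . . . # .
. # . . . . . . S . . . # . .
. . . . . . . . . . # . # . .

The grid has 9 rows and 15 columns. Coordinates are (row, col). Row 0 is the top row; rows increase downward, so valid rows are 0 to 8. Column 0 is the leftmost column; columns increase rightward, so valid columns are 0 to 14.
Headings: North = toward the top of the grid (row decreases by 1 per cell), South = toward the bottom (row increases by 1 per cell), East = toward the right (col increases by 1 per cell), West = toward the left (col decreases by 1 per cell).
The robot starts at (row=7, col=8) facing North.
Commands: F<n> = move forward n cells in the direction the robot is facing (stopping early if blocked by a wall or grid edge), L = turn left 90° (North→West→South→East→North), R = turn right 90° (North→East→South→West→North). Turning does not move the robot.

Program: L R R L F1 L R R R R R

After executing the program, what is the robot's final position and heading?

Answer: Final position: (row=6, col=8), facing North

Derivation:
Start: (row=7, col=8), facing North
  L: turn left, now facing West
  R: turn right, now facing North
  R: turn right, now facing East
  L: turn left, now facing North
  F1: move forward 1, now at (row=6, col=8)
  L: turn left, now facing West
  R: turn right, now facing North
  R: turn right, now facing East
  R: turn right, now facing South
  R: turn right, now facing West
  R: turn right, now facing North
Final: (row=6, col=8), facing North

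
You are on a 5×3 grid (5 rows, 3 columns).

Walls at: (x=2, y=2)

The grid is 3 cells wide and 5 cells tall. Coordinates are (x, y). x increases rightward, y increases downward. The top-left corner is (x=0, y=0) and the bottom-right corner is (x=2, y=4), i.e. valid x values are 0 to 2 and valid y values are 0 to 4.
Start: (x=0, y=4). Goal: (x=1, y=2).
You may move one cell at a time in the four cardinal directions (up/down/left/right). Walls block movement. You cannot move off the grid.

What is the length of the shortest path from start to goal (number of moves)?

BFS from (x=0, y=4) until reaching (x=1, y=2):
  Distance 0: (x=0, y=4)
  Distance 1: (x=0, y=3), (x=1, y=4)
  Distance 2: (x=0, y=2), (x=1, y=3), (x=2, y=4)
  Distance 3: (x=0, y=1), (x=1, y=2), (x=2, y=3)  <- goal reached here
One shortest path (3 moves): (x=0, y=4) -> (x=1, y=4) -> (x=1, y=3) -> (x=1, y=2)

Answer: Shortest path length: 3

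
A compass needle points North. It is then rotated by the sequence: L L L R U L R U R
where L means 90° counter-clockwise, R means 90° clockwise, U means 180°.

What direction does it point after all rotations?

Start: North
  L (left (90° counter-clockwise)) -> West
  L (left (90° counter-clockwise)) -> South
  L (left (90° counter-clockwise)) -> East
  R (right (90° clockwise)) -> South
  U (U-turn (180°)) -> North
  L (left (90° counter-clockwise)) -> West
  R (right (90° clockwise)) -> North
  U (U-turn (180°)) -> South
  R (right (90° clockwise)) -> West
Final: West

Answer: Final heading: West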